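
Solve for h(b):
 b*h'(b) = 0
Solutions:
 h(b) = C1


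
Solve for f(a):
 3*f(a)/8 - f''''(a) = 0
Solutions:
 f(a) = C1*exp(-6^(1/4)*a/2) + C2*exp(6^(1/4)*a/2) + C3*sin(6^(1/4)*a/2) + C4*cos(6^(1/4)*a/2)


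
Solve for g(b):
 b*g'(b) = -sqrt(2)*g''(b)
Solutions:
 g(b) = C1 + C2*erf(2^(1/4)*b/2)


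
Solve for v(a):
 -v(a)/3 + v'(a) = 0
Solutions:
 v(a) = C1*exp(a/3)


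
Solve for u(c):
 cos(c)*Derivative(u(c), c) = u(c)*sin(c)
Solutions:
 u(c) = C1/cos(c)


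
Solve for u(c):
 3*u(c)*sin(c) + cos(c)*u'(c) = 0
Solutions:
 u(c) = C1*cos(c)^3


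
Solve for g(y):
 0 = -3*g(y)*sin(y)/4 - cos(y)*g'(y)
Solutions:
 g(y) = C1*cos(y)^(3/4)


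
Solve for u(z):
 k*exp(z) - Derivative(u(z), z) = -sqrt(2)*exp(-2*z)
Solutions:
 u(z) = C1 + k*exp(z) - sqrt(2)*exp(-2*z)/2


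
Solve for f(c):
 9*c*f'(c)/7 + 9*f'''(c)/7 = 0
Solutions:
 f(c) = C1 + Integral(C2*airyai(-c) + C3*airybi(-c), c)


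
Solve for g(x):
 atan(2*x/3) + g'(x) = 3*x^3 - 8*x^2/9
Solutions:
 g(x) = C1 + 3*x^4/4 - 8*x^3/27 - x*atan(2*x/3) + 3*log(4*x^2 + 9)/4


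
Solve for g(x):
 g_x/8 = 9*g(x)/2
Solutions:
 g(x) = C1*exp(36*x)


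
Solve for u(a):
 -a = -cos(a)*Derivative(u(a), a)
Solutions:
 u(a) = C1 + Integral(a/cos(a), a)


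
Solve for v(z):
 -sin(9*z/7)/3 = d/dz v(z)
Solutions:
 v(z) = C1 + 7*cos(9*z/7)/27


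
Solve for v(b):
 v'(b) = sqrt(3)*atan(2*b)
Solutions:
 v(b) = C1 + sqrt(3)*(b*atan(2*b) - log(4*b^2 + 1)/4)


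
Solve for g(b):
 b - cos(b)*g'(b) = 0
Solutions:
 g(b) = C1 + Integral(b/cos(b), b)


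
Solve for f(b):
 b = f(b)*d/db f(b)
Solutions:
 f(b) = -sqrt(C1 + b^2)
 f(b) = sqrt(C1 + b^2)


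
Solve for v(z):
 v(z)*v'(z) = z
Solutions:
 v(z) = -sqrt(C1 + z^2)
 v(z) = sqrt(C1 + z^2)


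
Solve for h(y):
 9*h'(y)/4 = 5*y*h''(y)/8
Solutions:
 h(y) = C1 + C2*y^(23/5)


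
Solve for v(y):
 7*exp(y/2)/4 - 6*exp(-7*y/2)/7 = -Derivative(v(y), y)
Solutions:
 v(y) = C1 - 7*exp(y/2)/2 - 12*exp(-7*y/2)/49


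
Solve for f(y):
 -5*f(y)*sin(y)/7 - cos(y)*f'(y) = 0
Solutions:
 f(y) = C1*cos(y)^(5/7)


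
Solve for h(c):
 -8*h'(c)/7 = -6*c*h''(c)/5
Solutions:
 h(c) = C1 + C2*c^(41/21)


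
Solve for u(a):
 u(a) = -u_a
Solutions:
 u(a) = C1*exp(-a)


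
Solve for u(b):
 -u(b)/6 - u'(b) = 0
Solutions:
 u(b) = C1*exp(-b/6)


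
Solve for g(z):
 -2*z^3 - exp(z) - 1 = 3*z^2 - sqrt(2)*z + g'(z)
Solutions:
 g(z) = C1 - z^4/2 - z^3 + sqrt(2)*z^2/2 - z - exp(z)


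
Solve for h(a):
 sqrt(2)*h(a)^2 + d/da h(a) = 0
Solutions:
 h(a) = 1/(C1 + sqrt(2)*a)


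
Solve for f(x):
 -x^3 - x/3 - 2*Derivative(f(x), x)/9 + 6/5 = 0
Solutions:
 f(x) = C1 - 9*x^4/8 - 3*x^2/4 + 27*x/5


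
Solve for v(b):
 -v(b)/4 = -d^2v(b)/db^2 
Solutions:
 v(b) = C1*exp(-b/2) + C2*exp(b/2)


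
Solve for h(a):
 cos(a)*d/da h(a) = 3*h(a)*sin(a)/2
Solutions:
 h(a) = C1/cos(a)^(3/2)


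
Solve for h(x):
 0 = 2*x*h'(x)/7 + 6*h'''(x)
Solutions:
 h(x) = C1 + Integral(C2*airyai(-21^(2/3)*x/21) + C3*airybi(-21^(2/3)*x/21), x)


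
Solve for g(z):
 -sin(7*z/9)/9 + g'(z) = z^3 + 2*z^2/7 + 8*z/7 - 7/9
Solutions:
 g(z) = C1 + z^4/4 + 2*z^3/21 + 4*z^2/7 - 7*z/9 - cos(7*z/9)/7


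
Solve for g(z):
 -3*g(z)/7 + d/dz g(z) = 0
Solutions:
 g(z) = C1*exp(3*z/7)


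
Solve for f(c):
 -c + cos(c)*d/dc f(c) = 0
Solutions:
 f(c) = C1 + Integral(c/cos(c), c)


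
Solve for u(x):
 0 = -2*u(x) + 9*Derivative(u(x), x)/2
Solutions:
 u(x) = C1*exp(4*x/9)


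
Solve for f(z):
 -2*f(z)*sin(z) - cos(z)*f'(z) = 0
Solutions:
 f(z) = C1*cos(z)^2


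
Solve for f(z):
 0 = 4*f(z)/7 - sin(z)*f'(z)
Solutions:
 f(z) = C1*(cos(z) - 1)^(2/7)/(cos(z) + 1)^(2/7)


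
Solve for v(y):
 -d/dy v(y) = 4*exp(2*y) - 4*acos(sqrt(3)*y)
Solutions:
 v(y) = C1 + 4*y*acos(sqrt(3)*y) - 4*sqrt(3)*sqrt(1 - 3*y^2)/3 - 2*exp(2*y)


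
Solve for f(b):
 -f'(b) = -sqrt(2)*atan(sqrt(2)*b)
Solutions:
 f(b) = C1 + sqrt(2)*(b*atan(sqrt(2)*b) - sqrt(2)*log(2*b^2 + 1)/4)


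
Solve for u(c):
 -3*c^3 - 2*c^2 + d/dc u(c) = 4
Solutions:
 u(c) = C1 + 3*c^4/4 + 2*c^3/3 + 4*c


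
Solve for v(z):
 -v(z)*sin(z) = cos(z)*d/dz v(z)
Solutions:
 v(z) = C1*cos(z)


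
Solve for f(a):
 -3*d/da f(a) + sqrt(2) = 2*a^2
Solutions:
 f(a) = C1 - 2*a^3/9 + sqrt(2)*a/3


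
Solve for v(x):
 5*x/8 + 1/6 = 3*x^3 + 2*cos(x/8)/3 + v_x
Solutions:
 v(x) = C1 - 3*x^4/4 + 5*x^2/16 + x/6 - 16*sin(x/8)/3


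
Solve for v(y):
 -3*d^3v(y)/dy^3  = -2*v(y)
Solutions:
 v(y) = C3*exp(2^(1/3)*3^(2/3)*y/3) + (C1*sin(2^(1/3)*3^(1/6)*y/2) + C2*cos(2^(1/3)*3^(1/6)*y/2))*exp(-2^(1/3)*3^(2/3)*y/6)


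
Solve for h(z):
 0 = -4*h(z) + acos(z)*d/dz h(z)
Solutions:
 h(z) = C1*exp(4*Integral(1/acos(z), z))


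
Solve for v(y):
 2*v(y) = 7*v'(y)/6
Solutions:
 v(y) = C1*exp(12*y/7)


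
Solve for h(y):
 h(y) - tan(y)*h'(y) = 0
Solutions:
 h(y) = C1*sin(y)


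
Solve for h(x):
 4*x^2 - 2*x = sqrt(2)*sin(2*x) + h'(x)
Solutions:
 h(x) = C1 + 4*x^3/3 - x^2 + sqrt(2)*cos(2*x)/2


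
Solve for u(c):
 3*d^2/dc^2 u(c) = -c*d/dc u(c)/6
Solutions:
 u(c) = C1 + C2*erf(c/6)


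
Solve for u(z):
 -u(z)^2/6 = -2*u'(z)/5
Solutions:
 u(z) = -12/(C1 + 5*z)


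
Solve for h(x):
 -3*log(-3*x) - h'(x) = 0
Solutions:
 h(x) = C1 - 3*x*log(-x) + 3*x*(1 - log(3))


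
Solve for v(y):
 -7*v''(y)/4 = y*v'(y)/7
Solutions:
 v(y) = C1 + C2*erf(sqrt(2)*y/7)


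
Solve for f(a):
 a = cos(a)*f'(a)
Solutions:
 f(a) = C1 + Integral(a/cos(a), a)


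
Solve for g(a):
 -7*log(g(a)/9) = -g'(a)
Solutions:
 Integral(1/(-log(_y) + 2*log(3)), (_y, g(a)))/7 = C1 - a


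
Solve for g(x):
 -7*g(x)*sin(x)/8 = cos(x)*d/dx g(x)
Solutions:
 g(x) = C1*cos(x)^(7/8)


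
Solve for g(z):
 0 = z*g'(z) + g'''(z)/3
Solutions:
 g(z) = C1 + Integral(C2*airyai(-3^(1/3)*z) + C3*airybi(-3^(1/3)*z), z)


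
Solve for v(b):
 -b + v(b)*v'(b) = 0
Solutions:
 v(b) = -sqrt(C1 + b^2)
 v(b) = sqrt(C1 + b^2)


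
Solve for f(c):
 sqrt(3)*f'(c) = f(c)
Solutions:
 f(c) = C1*exp(sqrt(3)*c/3)


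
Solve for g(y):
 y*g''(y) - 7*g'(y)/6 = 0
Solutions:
 g(y) = C1 + C2*y^(13/6)


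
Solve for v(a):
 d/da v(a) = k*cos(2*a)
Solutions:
 v(a) = C1 + k*sin(2*a)/2


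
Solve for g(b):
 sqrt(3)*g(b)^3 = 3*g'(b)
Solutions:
 g(b) = -sqrt(6)*sqrt(-1/(C1 + sqrt(3)*b))/2
 g(b) = sqrt(6)*sqrt(-1/(C1 + sqrt(3)*b))/2


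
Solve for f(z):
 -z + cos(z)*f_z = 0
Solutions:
 f(z) = C1 + Integral(z/cos(z), z)


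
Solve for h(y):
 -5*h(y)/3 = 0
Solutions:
 h(y) = 0


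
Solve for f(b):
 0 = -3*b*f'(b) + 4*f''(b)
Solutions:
 f(b) = C1 + C2*erfi(sqrt(6)*b/4)


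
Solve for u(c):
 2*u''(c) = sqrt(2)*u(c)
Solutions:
 u(c) = C1*exp(-2^(3/4)*c/2) + C2*exp(2^(3/4)*c/2)


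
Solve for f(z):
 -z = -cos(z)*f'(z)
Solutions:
 f(z) = C1 + Integral(z/cos(z), z)


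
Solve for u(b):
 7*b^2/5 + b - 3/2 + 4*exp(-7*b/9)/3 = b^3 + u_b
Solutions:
 u(b) = C1 - b^4/4 + 7*b^3/15 + b^2/2 - 3*b/2 - 12*exp(-7*b/9)/7


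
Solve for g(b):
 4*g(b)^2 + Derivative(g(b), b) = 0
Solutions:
 g(b) = 1/(C1 + 4*b)


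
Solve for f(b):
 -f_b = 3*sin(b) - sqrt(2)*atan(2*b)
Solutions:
 f(b) = C1 + sqrt(2)*(b*atan(2*b) - log(4*b^2 + 1)/4) + 3*cos(b)


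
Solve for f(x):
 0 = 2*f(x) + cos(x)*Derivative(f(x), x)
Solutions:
 f(x) = C1*(sin(x) - 1)/(sin(x) + 1)


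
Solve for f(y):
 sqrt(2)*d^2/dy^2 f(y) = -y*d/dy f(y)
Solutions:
 f(y) = C1 + C2*erf(2^(1/4)*y/2)


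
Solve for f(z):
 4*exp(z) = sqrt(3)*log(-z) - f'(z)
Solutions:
 f(z) = C1 + sqrt(3)*z*log(-z) - sqrt(3)*z - 4*exp(z)


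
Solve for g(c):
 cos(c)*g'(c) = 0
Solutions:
 g(c) = C1


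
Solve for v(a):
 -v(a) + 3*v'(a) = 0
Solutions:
 v(a) = C1*exp(a/3)


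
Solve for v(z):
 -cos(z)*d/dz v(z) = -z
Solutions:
 v(z) = C1 + Integral(z/cos(z), z)


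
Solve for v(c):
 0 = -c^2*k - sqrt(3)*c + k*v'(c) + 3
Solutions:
 v(c) = C1 + c^3/3 + sqrt(3)*c^2/(2*k) - 3*c/k


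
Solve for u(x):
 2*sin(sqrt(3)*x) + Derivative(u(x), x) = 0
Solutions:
 u(x) = C1 + 2*sqrt(3)*cos(sqrt(3)*x)/3


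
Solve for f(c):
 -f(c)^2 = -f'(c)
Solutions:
 f(c) = -1/(C1 + c)


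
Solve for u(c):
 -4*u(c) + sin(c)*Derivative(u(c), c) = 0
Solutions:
 u(c) = C1*(cos(c)^2 - 2*cos(c) + 1)/(cos(c)^2 + 2*cos(c) + 1)


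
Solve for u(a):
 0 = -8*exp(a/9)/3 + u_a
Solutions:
 u(a) = C1 + 24*exp(a/9)


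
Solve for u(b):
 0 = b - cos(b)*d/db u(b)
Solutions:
 u(b) = C1 + Integral(b/cos(b), b)


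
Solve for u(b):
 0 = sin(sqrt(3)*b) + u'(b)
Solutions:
 u(b) = C1 + sqrt(3)*cos(sqrt(3)*b)/3


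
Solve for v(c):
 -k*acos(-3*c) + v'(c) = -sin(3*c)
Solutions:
 v(c) = C1 + k*(c*acos(-3*c) + sqrt(1 - 9*c^2)/3) + cos(3*c)/3


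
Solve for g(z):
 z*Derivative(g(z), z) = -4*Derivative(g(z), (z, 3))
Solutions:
 g(z) = C1 + Integral(C2*airyai(-2^(1/3)*z/2) + C3*airybi(-2^(1/3)*z/2), z)


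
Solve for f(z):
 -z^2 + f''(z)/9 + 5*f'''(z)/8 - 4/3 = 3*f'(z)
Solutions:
 f(z) = C1 + C2*exp(2*z*(-2 + sqrt(2434))/45) + C3*exp(-2*z*(2 + sqrt(2434))/45) - z^3/9 - z^2/81 - 5111*z/8748


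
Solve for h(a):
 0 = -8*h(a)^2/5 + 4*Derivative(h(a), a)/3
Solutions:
 h(a) = -5/(C1 + 6*a)


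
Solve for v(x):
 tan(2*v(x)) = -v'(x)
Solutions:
 v(x) = -asin(C1*exp(-2*x))/2 + pi/2
 v(x) = asin(C1*exp(-2*x))/2


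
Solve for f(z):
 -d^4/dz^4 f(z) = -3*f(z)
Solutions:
 f(z) = C1*exp(-3^(1/4)*z) + C2*exp(3^(1/4)*z) + C3*sin(3^(1/4)*z) + C4*cos(3^(1/4)*z)


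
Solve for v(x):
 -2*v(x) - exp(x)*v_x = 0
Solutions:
 v(x) = C1*exp(2*exp(-x))


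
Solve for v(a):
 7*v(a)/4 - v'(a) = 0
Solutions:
 v(a) = C1*exp(7*a/4)


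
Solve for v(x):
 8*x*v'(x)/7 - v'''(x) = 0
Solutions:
 v(x) = C1 + Integral(C2*airyai(2*7^(2/3)*x/7) + C3*airybi(2*7^(2/3)*x/7), x)


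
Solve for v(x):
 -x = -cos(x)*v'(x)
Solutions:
 v(x) = C1 + Integral(x/cos(x), x)


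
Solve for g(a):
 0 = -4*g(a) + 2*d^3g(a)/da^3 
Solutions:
 g(a) = C3*exp(2^(1/3)*a) + (C1*sin(2^(1/3)*sqrt(3)*a/2) + C2*cos(2^(1/3)*sqrt(3)*a/2))*exp(-2^(1/3)*a/2)


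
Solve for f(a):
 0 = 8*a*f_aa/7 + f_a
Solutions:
 f(a) = C1 + C2*a^(1/8)


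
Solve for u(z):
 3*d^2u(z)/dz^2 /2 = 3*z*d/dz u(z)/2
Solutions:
 u(z) = C1 + C2*erfi(sqrt(2)*z/2)


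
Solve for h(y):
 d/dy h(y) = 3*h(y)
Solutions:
 h(y) = C1*exp(3*y)


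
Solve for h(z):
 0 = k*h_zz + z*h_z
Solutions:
 h(z) = C1 + C2*sqrt(k)*erf(sqrt(2)*z*sqrt(1/k)/2)


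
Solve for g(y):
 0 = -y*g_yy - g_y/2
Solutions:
 g(y) = C1 + C2*sqrt(y)


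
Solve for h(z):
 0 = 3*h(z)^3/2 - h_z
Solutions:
 h(z) = -sqrt(-1/(C1 + 3*z))
 h(z) = sqrt(-1/(C1 + 3*z))


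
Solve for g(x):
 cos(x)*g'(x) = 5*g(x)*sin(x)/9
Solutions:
 g(x) = C1/cos(x)^(5/9)


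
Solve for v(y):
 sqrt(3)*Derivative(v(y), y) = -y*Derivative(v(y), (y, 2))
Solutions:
 v(y) = C1 + C2*y^(1 - sqrt(3))


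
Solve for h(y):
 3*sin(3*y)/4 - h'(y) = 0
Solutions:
 h(y) = C1 - cos(3*y)/4


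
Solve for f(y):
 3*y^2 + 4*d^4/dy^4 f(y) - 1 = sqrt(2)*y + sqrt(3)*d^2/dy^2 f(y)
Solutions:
 f(y) = C1 + C2*y + C3*exp(-3^(1/4)*y/2) + C4*exp(3^(1/4)*y/2) + sqrt(3)*y^4/12 - sqrt(6)*y^3/18 + y^2*(4 - sqrt(3)/6)


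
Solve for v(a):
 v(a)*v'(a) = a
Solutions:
 v(a) = -sqrt(C1 + a^2)
 v(a) = sqrt(C1 + a^2)


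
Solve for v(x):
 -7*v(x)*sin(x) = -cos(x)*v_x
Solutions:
 v(x) = C1/cos(x)^7


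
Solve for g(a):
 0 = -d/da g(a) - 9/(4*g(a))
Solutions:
 g(a) = -sqrt(C1 - 18*a)/2
 g(a) = sqrt(C1 - 18*a)/2


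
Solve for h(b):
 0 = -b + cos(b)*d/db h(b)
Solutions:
 h(b) = C1 + Integral(b/cos(b), b)


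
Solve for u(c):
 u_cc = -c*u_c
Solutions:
 u(c) = C1 + C2*erf(sqrt(2)*c/2)


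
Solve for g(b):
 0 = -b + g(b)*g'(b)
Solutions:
 g(b) = -sqrt(C1 + b^2)
 g(b) = sqrt(C1 + b^2)


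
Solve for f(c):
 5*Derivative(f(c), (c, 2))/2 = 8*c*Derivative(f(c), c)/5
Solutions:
 f(c) = C1 + C2*erfi(2*sqrt(2)*c/5)


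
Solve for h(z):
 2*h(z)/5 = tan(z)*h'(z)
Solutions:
 h(z) = C1*sin(z)^(2/5)


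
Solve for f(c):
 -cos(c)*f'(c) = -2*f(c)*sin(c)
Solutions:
 f(c) = C1/cos(c)^2


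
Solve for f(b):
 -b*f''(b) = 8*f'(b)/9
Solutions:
 f(b) = C1 + C2*b^(1/9)


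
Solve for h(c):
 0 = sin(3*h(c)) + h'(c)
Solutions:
 h(c) = -acos((-C1 - exp(6*c))/(C1 - exp(6*c)))/3 + 2*pi/3
 h(c) = acos((-C1 - exp(6*c))/(C1 - exp(6*c)))/3


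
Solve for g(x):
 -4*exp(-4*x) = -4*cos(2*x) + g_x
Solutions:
 g(x) = C1 + 2*sin(2*x) + exp(-4*x)


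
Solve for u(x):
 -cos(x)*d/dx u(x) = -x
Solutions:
 u(x) = C1 + Integral(x/cos(x), x)


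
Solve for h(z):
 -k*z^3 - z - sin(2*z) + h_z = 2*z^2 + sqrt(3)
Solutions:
 h(z) = C1 + k*z^4/4 + 2*z^3/3 + z^2/2 + sqrt(3)*z - cos(2*z)/2


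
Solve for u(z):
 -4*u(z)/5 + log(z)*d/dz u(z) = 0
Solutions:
 u(z) = C1*exp(4*li(z)/5)


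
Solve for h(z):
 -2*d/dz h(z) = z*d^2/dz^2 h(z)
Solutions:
 h(z) = C1 + C2/z


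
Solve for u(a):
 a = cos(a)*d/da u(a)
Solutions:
 u(a) = C1 + Integral(a/cos(a), a)


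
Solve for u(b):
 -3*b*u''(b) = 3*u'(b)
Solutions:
 u(b) = C1 + C2*log(b)


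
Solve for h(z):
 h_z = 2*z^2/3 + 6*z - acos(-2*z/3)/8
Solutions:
 h(z) = C1 + 2*z^3/9 + 3*z^2 - z*acos(-2*z/3)/8 - sqrt(9 - 4*z^2)/16


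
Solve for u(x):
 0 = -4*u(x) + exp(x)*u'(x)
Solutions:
 u(x) = C1*exp(-4*exp(-x))


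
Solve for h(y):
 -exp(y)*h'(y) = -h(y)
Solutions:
 h(y) = C1*exp(-exp(-y))


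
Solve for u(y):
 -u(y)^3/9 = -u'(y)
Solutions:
 u(y) = -3*sqrt(2)*sqrt(-1/(C1 + y))/2
 u(y) = 3*sqrt(2)*sqrt(-1/(C1 + y))/2


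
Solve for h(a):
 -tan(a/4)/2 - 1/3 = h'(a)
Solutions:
 h(a) = C1 - a/3 + 2*log(cos(a/4))


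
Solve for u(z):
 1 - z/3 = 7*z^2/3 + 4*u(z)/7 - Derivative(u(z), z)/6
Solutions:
 u(z) = C1*exp(24*z/7) - 49*z^2/12 - 427*z/144 + 3059/3456


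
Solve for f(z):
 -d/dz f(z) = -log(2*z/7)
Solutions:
 f(z) = C1 + z*log(z) + z*log(2/7) - z


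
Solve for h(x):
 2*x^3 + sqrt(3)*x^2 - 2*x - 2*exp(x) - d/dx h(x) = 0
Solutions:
 h(x) = C1 + x^4/2 + sqrt(3)*x^3/3 - x^2 - 2*exp(x)


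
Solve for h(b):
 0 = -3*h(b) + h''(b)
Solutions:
 h(b) = C1*exp(-sqrt(3)*b) + C2*exp(sqrt(3)*b)


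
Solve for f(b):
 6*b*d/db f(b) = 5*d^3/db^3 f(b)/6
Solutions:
 f(b) = C1 + Integral(C2*airyai(30^(2/3)*b/5) + C3*airybi(30^(2/3)*b/5), b)


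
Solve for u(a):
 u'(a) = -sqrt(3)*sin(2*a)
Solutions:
 u(a) = C1 + sqrt(3)*cos(2*a)/2


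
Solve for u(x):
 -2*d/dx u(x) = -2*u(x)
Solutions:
 u(x) = C1*exp(x)


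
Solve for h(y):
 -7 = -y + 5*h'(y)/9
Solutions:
 h(y) = C1 + 9*y^2/10 - 63*y/5


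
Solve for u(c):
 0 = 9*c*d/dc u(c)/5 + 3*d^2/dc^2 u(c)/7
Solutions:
 u(c) = C1 + C2*erf(sqrt(210)*c/10)


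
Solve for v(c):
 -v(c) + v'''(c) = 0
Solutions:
 v(c) = C3*exp(c) + (C1*sin(sqrt(3)*c/2) + C2*cos(sqrt(3)*c/2))*exp(-c/2)


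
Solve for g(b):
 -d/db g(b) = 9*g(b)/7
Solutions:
 g(b) = C1*exp(-9*b/7)


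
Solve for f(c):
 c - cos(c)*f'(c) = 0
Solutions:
 f(c) = C1 + Integral(c/cos(c), c)


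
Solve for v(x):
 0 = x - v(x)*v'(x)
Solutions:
 v(x) = -sqrt(C1 + x^2)
 v(x) = sqrt(C1 + x^2)


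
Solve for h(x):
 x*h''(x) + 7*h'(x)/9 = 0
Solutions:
 h(x) = C1 + C2*x^(2/9)


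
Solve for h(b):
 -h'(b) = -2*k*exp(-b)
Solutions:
 h(b) = C1 - 2*k*exp(-b)


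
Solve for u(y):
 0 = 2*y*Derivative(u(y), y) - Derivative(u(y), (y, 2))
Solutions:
 u(y) = C1 + C2*erfi(y)


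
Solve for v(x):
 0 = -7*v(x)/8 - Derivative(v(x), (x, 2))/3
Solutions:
 v(x) = C1*sin(sqrt(42)*x/4) + C2*cos(sqrt(42)*x/4)


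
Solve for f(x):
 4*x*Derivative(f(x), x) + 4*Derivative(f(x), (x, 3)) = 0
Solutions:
 f(x) = C1 + Integral(C2*airyai(-x) + C3*airybi(-x), x)


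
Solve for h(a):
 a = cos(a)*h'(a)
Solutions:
 h(a) = C1 + Integral(a/cos(a), a)


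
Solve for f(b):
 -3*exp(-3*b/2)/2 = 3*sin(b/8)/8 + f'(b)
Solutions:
 f(b) = C1 + 3*cos(b/8) + exp(-3*b/2)


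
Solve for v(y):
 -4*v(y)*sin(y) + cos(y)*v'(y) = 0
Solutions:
 v(y) = C1/cos(y)^4


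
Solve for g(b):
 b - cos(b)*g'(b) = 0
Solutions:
 g(b) = C1 + Integral(b/cos(b), b)


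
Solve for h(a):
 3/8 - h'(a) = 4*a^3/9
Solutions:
 h(a) = C1 - a^4/9 + 3*a/8


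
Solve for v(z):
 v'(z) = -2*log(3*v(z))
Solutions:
 Integral(1/(log(_y) + log(3)), (_y, v(z)))/2 = C1 - z


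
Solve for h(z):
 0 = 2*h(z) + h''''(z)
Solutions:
 h(z) = (C1*sin(2^(3/4)*z/2) + C2*cos(2^(3/4)*z/2))*exp(-2^(3/4)*z/2) + (C3*sin(2^(3/4)*z/2) + C4*cos(2^(3/4)*z/2))*exp(2^(3/4)*z/2)


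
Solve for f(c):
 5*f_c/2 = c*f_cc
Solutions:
 f(c) = C1 + C2*c^(7/2)


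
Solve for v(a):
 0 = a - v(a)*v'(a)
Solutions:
 v(a) = -sqrt(C1 + a^2)
 v(a) = sqrt(C1 + a^2)


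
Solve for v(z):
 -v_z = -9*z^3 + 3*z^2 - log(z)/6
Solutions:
 v(z) = C1 + 9*z^4/4 - z^3 + z*log(z)/6 - z/6


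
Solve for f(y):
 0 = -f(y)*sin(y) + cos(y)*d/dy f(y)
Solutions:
 f(y) = C1/cos(y)


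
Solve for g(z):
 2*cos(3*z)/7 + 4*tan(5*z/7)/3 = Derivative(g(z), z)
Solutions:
 g(z) = C1 - 28*log(cos(5*z/7))/15 + 2*sin(3*z)/21


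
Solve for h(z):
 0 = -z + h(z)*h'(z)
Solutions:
 h(z) = -sqrt(C1 + z^2)
 h(z) = sqrt(C1 + z^2)


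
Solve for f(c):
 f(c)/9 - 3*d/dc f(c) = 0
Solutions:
 f(c) = C1*exp(c/27)


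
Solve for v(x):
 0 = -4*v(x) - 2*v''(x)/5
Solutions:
 v(x) = C1*sin(sqrt(10)*x) + C2*cos(sqrt(10)*x)


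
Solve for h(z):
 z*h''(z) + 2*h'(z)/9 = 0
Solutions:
 h(z) = C1 + C2*z^(7/9)


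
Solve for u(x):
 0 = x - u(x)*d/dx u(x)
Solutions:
 u(x) = -sqrt(C1 + x^2)
 u(x) = sqrt(C1 + x^2)


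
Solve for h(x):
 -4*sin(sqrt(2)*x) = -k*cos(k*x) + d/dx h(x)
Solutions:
 h(x) = C1 + sin(k*x) + 2*sqrt(2)*cos(sqrt(2)*x)


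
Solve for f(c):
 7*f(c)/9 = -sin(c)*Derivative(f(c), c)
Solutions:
 f(c) = C1*(cos(c) + 1)^(7/18)/(cos(c) - 1)^(7/18)


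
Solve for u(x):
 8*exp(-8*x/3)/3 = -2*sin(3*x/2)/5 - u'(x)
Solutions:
 u(x) = C1 + 4*cos(3*x/2)/15 + exp(-8*x/3)


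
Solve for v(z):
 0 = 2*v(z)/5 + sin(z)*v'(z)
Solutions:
 v(z) = C1*(cos(z) + 1)^(1/5)/(cos(z) - 1)^(1/5)


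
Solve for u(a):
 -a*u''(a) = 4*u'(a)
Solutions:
 u(a) = C1 + C2/a^3


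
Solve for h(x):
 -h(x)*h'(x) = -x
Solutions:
 h(x) = -sqrt(C1 + x^2)
 h(x) = sqrt(C1 + x^2)


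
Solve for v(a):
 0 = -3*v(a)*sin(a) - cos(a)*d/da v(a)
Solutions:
 v(a) = C1*cos(a)^3


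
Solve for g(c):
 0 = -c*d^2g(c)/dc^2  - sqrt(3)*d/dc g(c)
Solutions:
 g(c) = C1 + C2*c^(1 - sqrt(3))


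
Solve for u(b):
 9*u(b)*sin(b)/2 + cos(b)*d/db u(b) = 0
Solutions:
 u(b) = C1*cos(b)^(9/2)


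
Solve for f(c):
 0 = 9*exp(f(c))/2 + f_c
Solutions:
 f(c) = log(1/(C1 + 9*c)) + log(2)


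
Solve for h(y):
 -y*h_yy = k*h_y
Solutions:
 h(y) = C1 + y^(1 - re(k))*(C2*sin(log(y)*Abs(im(k))) + C3*cos(log(y)*im(k)))


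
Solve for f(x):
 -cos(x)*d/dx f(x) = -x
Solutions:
 f(x) = C1 + Integral(x/cos(x), x)


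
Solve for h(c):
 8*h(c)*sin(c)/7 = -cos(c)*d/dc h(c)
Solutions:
 h(c) = C1*cos(c)^(8/7)


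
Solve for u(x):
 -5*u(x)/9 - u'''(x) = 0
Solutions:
 u(x) = C3*exp(-15^(1/3)*x/3) + (C1*sin(3^(5/6)*5^(1/3)*x/6) + C2*cos(3^(5/6)*5^(1/3)*x/6))*exp(15^(1/3)*x/6)


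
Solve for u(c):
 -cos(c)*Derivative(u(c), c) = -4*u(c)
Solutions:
 u(c) = C1*(sin(c)^2 + 2*sin(c) + 1)/(sin(c)^2 - 2*sin(c) + 1)


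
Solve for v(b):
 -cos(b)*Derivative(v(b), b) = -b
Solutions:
 v(b) = C1 + Integral(b/cos(b), b)


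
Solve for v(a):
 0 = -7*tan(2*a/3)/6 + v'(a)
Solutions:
 v(a) = C1 - 7*log(cos(2*a/3))/4


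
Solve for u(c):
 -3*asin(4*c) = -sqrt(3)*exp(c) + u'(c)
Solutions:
 u(c) = C1 - 3*c*asin(4*c) - 3*sqrt(1 - 16*c^2)/4 + sqrt(3)*exp(c)


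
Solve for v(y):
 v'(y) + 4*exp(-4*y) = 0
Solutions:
 v(y) = C1 + exp(-4*y)


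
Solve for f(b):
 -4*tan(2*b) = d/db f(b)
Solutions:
 f(b) = C1 + 2*log(cos(2*b))


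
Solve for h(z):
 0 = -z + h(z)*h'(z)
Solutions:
 h(z) = -sqrt(C1 + z^2)
 h(z) = sqrt(C1 + z^2)


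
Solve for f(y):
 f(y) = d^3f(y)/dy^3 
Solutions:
 f(y) = C3*exp(y) + (C1*sin(sqrt(3)*y/2) + C2*cos(sqrt(3)*y/2))*exp(-y/2)


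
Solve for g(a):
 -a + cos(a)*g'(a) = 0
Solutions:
 g(a) = C1 + Integral(a/cos(a), a)


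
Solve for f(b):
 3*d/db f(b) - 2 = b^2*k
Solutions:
 f(b) = C1 + b^3*k/9 + 2*b/3


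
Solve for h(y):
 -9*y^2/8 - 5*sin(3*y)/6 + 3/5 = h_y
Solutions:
 h(y) = C1 - 3*y^3/8 + 3*y/5 + 5*cos(3*y)/18


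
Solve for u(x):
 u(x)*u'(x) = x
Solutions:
 u(x) = -sqrt(C1 + x^2)
 u(x) = sqrt(C1 + x^2)


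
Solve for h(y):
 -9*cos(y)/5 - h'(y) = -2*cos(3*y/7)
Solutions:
 h(y) = C1 + 14*sin(3*y/7)/3 - 9*sin(y)/5


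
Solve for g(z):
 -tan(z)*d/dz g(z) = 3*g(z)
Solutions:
 g(z) = C1/sin(z)^3


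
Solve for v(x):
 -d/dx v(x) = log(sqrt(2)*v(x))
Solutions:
 2*Integral(1/(2*log(_y) + log(2)), (_y, v(x))) = C1 - x


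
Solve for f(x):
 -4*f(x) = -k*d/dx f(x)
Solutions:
 f(x) = C1*exp(4*x/k)


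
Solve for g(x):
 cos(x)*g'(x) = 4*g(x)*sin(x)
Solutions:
 g(x) = C1/cos(x)^4


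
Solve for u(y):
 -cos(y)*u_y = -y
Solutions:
 u(y) = C1 + Integral(y/cos(y), y)


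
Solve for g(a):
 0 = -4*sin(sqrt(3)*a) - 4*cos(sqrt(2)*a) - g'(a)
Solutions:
 g(a) = C1 - 2*sqrt(2)*sin(sqrt(2)*a) + 4*sqrt(3)*cos(sqrt(3)*a)/3


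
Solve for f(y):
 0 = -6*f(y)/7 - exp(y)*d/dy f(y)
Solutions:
 f(y) = C1*exp(6*exp(-y)/7)


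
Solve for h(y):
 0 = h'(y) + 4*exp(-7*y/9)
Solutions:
 h(y) = C1 + 36*exp(-7*y/9)/7


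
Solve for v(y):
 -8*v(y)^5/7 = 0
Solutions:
 v(y) = 0


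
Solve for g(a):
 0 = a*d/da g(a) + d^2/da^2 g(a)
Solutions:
 g(a) = C1 + C2*erf(sqrt(2)*a/2)


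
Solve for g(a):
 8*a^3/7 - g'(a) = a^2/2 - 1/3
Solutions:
 g(a) = C1 + 2*a^4/7 - a^3/6 + a/3


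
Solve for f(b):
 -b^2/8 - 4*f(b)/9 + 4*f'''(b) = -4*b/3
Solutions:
 f(b) = C3*exp(3^(1/3)*b/3) - 9*b^2/32 + 3*b + (C1*sin(3^(5/6)*b/6) + C2*cos(3^(5/6)*b/6))*exp(-3^(1/3)*b/6)


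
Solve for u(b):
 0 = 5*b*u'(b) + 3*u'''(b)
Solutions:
 u(b) = C1 + Integral(C2*airyai(-3^(2/3)*5^(1/3)*b/3) + C3*airybi(-3^(2/3)*5^(1/3)*b/3), b)


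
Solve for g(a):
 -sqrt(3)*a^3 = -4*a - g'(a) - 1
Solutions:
 g(a) = C1 + sqrt(3)*a^4/4 - 2*a^2 - a


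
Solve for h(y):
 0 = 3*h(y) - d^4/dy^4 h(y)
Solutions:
 h(y) = C1*exp(-3^(1/4)*y) + C2*exp(3^(1/4)*y) + C3*sin(3^(1/4)*y) + C4*cos(3^(1/4)*y)


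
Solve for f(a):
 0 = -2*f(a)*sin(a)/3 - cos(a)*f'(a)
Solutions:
 f(a) = C1*cos(a)^(2/3)


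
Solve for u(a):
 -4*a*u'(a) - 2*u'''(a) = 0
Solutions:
 u(a) = C1 + Integral(C2*airyai(-2^(1/3)*a) + C3*airybi(-2^(1/3)*a), a)


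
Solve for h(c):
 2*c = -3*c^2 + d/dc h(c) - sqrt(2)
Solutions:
 h(c) = C1 + c^3 + c^2 + sqrt(2)*c


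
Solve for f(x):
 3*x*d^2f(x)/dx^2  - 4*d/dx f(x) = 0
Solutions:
 f(x) = C1 + C2*x^(7/3)


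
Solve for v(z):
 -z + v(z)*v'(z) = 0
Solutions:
 v(z) = -sqrt(C1 + z^2)
 v(z) = sqrt(C1 + z^2)


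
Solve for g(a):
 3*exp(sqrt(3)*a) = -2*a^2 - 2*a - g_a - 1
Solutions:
 g(a) = C1 - 2*a^3/3 - a^2 - a - sqrt(3)*exp(sqrt(3)*a)


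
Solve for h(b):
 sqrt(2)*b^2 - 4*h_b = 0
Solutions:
 h(b) = C1 + sqrt(2)*b^3/12


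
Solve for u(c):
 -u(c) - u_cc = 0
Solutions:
 u(c) = C1*sin(c) + C2*cos(c)


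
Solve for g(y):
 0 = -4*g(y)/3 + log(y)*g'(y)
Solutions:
 g(y) = C1*exp(4*li(y)/3)


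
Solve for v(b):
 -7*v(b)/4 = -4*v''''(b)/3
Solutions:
 v(b) = C1*exp(-21^(1/4)*b/2) + C2*exp(21^(1/4)*b/2) + C3*sin(21^(1/4)*b/2) + C4*cos(21^(1/4)*b/2)


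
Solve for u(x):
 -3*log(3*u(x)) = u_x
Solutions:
 Integral(1/(log(_y) + log(3)), (_y, u(x)))/3 = C1 - x


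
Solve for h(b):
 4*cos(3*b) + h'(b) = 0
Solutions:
 h(b) = C1 - 4*sin(3*b)/3


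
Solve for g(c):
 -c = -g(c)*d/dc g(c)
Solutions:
 g(c) = -sqrt(C1 + c^2)
 g(c) = sqrt(C1 + c^2)


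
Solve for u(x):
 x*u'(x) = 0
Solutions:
 u(x) = C1


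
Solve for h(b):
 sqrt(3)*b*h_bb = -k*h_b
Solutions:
 h(b) = C1 + b^(-sqrt(3)*re(k)/3 + 1)*(C2*sin(sqrt(3)*log(b)*Abs(im(k))/3) + C3*cos(sqrt(3)*log(b)*im(k)/3))


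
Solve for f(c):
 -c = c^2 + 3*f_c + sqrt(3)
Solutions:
 f(c) = C1 - c^3/9 - c^2/6 - sqrt(3)*c/3


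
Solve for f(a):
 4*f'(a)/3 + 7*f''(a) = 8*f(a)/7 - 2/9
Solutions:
 f(a) = C1*exp(2*a*(-1 + sqrt(19))/21) + C2*exp(-2*a*(1 + sqrt(19))/21) + 7/36


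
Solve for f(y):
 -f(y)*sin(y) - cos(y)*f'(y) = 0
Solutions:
 f(y) = C1*cos(y)


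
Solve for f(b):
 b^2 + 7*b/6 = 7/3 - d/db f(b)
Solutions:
 f(b) = C1 - b^3/3 - 7*b^2/12 + 7*b/3


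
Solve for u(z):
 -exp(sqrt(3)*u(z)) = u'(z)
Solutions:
 u(z) = sqrt(3)*(2*log(1/(C1 + z)) - log(3))/6


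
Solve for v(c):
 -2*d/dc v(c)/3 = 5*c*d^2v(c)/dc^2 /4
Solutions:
 v(c) = C1 + C2*c^(7/15)


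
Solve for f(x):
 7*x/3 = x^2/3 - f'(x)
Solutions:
 f(x) = C1 + x^3/9 - 7*x^2/6


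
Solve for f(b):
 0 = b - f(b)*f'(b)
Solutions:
 f(b) = -sqrt(C1 + b^2)
 f(b) = sqrt(C1 + b^2)


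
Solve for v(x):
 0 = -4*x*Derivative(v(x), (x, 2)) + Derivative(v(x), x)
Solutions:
 v(x) = C1 + C2*x^(5/4)


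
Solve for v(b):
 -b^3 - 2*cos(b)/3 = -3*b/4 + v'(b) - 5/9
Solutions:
 v(b) = C1 - b^4/4 + 3*b^2/8 + 5*b/9 - 2*sin(b)/3


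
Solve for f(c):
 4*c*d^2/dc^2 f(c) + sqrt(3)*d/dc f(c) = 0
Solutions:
 f(c) = C1 + C2*c^(1 - sqrt(3)/4)


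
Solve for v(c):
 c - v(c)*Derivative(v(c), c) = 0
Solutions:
 v(c) = -sqrt(C1 + c^2)
 v(c) = sqrt(C1 + c^2)


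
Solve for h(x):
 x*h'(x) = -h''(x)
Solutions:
 h(x) = C1 + C2*erf(sqrt(2)*x/2)


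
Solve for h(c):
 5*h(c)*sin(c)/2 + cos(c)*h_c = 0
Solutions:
 h(c) = C1*cos(c)^(5/2)


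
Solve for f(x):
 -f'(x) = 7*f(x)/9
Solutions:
 f(x) = C1*exp(-7*x/9)


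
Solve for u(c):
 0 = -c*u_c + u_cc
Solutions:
 u(c) = C1 + C2*erfi(sqrt(2)*c/2)


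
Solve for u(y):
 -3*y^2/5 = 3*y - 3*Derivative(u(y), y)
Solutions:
 u(y) = C1 + y^3/15 + y^2/2


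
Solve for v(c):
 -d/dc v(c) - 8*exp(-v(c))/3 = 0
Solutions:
 v(c) = log(C1 - 8*c/3)


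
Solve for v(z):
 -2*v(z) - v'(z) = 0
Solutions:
 v(z) = C1*exp(-2*z)


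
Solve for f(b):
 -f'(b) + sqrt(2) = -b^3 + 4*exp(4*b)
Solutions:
 f(b) = C1 + b^4/4 + sqrt(2)*b - exp(4*b)


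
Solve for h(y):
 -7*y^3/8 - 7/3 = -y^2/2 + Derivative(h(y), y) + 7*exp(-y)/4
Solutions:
 h(y) = C1 - 7*y^4/32 + y^3/6 - 7*y/3 + 7*exp(-y)/4


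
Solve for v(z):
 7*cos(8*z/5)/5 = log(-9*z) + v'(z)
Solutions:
 v(z) = C1 - z*log(-z) - 2*z*log(3) + z + 7*sin(8*z/5)/8


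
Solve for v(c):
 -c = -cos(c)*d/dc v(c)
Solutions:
 v(c) = C1 + Integral(c/cos(c), c)


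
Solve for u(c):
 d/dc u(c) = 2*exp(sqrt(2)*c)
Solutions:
 u(c) = C1 + sqrt(2)*exp(sqrt(2)*c)


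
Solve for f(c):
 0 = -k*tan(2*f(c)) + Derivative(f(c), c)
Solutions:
 f(c) = -asin(C1*exp(2*c*k))/2 + pi/2
 f(c) = asin(C1*exp(2*c*k))/2


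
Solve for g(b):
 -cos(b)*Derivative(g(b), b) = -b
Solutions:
 g(b) = C1 + Integral(b/cos(b), b)


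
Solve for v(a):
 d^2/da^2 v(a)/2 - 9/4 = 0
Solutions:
 v(a) = C1 + C2*a + 9*a^2/4


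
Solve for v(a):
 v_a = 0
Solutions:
 v(a) = C1


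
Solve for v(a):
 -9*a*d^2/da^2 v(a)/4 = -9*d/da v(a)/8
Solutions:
 v(a) = C1 + C2*a^(3/2)


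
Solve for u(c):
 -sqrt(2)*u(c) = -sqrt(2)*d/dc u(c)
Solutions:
 u(c) = C1*exp(c)


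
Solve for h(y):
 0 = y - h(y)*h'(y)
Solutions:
 h(y) = -sqrt(C1 + y^2)
 h(y) = sqrt(C1 + y^2)


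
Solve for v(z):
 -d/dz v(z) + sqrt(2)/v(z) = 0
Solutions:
 v(z) = -sqrt(C1 + 2*sqrt(2)*z)
 v(z) = sqrt(C1 + 2*sqrt(2)*z)


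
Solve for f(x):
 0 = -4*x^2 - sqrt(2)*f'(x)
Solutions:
 f(x) = C1 - 2*sqrt(2)*x^3/3


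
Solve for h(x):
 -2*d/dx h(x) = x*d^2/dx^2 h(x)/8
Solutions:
 h(x) = C1 + C2/x^15


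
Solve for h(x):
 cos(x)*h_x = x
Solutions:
 h(x) = C1 + Integral(x/cos(x), x)


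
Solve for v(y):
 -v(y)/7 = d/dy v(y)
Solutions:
 v(y) = C1*exp(-y/7)


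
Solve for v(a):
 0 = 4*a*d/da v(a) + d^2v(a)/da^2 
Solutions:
 v(a) = C1 + C2*erf(sqrt(2)*a)


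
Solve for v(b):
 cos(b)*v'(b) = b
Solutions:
 v(b) = C1 + Integral(b/cos(b), b)


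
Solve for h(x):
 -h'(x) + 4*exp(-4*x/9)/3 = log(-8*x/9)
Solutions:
 h(x) = C1 - x*log(-x) + x*(-3*log(2) + 1 + 2*log(3)) - 3*exp(-4*x/9)


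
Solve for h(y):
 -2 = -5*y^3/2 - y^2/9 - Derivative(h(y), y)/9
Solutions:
 h(y) = C1 - 45*y^4/8 - y^3/3 + 18*y


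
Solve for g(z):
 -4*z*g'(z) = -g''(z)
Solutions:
 g(z) = C1 + C2*erfi(sqrt(2)*z)


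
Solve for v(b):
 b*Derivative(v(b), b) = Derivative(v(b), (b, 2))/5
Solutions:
 v(b) = C1 + C2*erfi(sqrt(10)*b/2)


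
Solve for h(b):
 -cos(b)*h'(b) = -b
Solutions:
 h(b) = C1 + Integral(b/cos(b), b)


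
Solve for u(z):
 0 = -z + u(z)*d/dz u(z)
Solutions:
 u(z) = -sqrt(C1 + z^2)
 u(z) = sqrt(C1 + z^2)


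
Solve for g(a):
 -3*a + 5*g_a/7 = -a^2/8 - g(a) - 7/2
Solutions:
 g(a) = C1*exp(-7*a/5) - a^2/8 + 89*a/28 - 1131/196


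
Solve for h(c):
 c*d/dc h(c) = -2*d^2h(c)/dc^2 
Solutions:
 h(c) = C1 + C2*erf(c/2)


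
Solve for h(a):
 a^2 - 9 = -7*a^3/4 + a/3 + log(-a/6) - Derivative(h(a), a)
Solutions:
 h(a) = C1 - 7*a^4/16 - a^3/3 + a^2/6 + a*log(-a) + a*(8 - log(6))


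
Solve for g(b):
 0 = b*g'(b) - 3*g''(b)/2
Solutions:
 g(b) = C1 + C2*erfi(sqrt(3)*b/3)


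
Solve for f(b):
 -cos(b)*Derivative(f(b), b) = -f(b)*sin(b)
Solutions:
 f(b) = C1/cos(b)


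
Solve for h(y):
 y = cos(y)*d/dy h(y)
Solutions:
 h(y) = C1 + Integral(y/cos(y), y)


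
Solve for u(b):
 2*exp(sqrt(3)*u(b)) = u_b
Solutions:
 u(b) = sqrt(3)*(2*log(-1/(C1 + 2*b)) - log(3))/6


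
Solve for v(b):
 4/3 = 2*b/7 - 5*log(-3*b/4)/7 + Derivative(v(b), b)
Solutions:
 v(b) = C1 - b^2/7 + 5*b*log(-b)/7 + b*(-30*log(2) + 13 + 15*log(3))/21


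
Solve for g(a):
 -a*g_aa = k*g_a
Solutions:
 g(a) = C1 + a^(1 - re(k))*(C2*sin(log(a)*Abs(im(k))) + C3*cos(log(a)*im(k)))


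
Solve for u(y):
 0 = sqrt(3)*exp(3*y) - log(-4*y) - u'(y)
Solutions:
 u(y) = C1 - y*log(-y) + y*(1 - 2*log(2)) + sqrt(3)*exp(3*y)/3


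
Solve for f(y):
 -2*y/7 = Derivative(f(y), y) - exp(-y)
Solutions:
 f(y) = C1 - y^2/7 - exp(-y)


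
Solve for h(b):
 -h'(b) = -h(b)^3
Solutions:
 h(b) = -sqrt(2)*sqrt(-1/(C1 + b))/2
 h(b) = sqrt(2)*sqrt(-1/(C1 + b))/2


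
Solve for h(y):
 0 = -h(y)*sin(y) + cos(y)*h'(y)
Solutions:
 h(y) = C1/cos(y)


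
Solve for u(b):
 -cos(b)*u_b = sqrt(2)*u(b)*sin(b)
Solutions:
 u(b) = C1*cos(b)^(sqrt(2))


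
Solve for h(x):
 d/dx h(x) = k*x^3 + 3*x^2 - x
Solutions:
 h(x) = C1 + k*x^4/4 + x^3 - x^2/2


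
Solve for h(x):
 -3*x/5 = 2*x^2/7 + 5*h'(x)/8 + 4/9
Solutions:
 h(x) = C1 - 16*x^3/105 - 12*x^2/25 - 32*x/45


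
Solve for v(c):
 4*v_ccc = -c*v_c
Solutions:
 v(c) = C1 + Integral(C2*airyai(-2^(1/3)*c/2) + C3*airybi(-2^(1/3)*c/2), c)


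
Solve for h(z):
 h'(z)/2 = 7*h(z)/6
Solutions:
 h(z) = C1*exp(7*z/3)


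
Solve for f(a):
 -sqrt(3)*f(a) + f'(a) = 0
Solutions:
 f(a) = C1*exp(sqrt(3)*a)


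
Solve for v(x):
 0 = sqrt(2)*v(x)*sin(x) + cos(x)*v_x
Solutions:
 v(x) = C1*cos(x)^(sqrt(2))


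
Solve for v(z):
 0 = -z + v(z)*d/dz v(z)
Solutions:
 v(z) = -sqrt(C1 + z^2)
 v(z) = sqrt(C1 + z^2)


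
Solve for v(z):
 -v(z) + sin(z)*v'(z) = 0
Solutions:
 v(z) = C1*sqrt(cos(z) - 1)/sqrt(cos(z) + 1)


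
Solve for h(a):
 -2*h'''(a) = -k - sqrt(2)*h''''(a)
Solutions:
 h(a) = C1 + C2*a + C3*a^2 + C4*exp(sqrt(2)*a) + a^3*k/12


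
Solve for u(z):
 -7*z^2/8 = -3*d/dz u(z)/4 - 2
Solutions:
 u(z) = C1 + 7*z^3/18 - 8*z/3


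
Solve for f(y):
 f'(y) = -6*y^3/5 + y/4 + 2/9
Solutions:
 f(y) = C1 - 3*y^4/10 + y^2/8 + 2*y/9


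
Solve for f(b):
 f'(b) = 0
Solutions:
 f(b) = C1


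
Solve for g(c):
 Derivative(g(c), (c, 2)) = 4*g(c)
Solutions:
 g(c) = C1*exp(-2*c) + C2*exp(2*c)


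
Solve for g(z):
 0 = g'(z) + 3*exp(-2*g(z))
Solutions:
 g(z) = log(-sqrt(C1 - 6*z))
 g(z) = log(C1 - 6*z)/2


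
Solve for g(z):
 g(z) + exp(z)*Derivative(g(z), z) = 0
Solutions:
 g(z) = C1*exp(exp(-z))


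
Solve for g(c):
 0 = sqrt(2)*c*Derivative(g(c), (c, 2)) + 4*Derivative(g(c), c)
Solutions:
 g(c) = C1 + C2*c^(1 - 2*sqrt(2))


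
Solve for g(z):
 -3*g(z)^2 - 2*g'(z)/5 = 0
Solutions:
 g(z) = 2/(C1 + 15*z)


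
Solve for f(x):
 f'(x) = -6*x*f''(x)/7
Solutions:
 f(x) = C1 + C2/x^(1/6)


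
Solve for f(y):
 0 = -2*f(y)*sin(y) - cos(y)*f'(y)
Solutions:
 f(y) = C1*cos(y)^2


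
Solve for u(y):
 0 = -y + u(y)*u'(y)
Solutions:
 u(y) = -sqrt(C1 + y^2)
 u(y) = sqrt(C1 + y^2)


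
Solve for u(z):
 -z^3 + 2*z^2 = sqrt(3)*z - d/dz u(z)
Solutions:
 u(z) = C1 + z^4/4 - 2*z^3/3 + sqrt(3)*z^2/2


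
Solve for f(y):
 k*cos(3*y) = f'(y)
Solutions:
 f(y) = C1 + k*sin(3*y)/3


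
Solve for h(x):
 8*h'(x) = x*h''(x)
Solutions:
 h(x) = C1 + C2*x^9


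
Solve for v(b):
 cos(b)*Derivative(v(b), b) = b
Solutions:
 v(b) = C1 + Integral(b/cos(b), b)


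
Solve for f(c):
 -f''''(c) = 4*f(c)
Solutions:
 f(c) = (C1*sin(c) + C2*cos(c))*exp(-c) + (C3*sin(c) + C4*cos(c))*exp(c)


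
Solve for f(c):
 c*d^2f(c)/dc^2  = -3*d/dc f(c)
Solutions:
 f(c) = C1 + C2/c^2


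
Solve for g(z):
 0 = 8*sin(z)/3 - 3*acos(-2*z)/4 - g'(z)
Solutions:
 g(z) = C1 - 3*z*acos(-2*z)/4 - 3*sqrt(1 - 4*z^2)/8 - 8*cos(z)/3


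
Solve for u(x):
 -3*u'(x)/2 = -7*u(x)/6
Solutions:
 u(x) = C1*exp(7*x/9)


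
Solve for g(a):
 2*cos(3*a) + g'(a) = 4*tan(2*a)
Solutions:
 g(a) = C1 - 2*log(cos(2*a)) - 2*sin(3*a)/3


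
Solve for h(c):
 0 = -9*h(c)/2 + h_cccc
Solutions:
 h(c) = C1*exp(-2^(3/4)*sqrt(3)*c/2) + C2*exp(2^(3/4)*sqrt(3)*c/2) + C3*sin(2^(3/4)*sqrt(3)*c/2) + C4*cos(2^(3/4)*sqrt(3)*c/2)


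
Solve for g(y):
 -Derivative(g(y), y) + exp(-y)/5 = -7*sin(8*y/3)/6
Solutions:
 g(y) = C1 - 7*cos(8*y/3)/16 - exp(-y)/5


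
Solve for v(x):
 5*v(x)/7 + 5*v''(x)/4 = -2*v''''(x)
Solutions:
 v(x) = (C1*sin(14^(3/4)*5^(1/4)*x*cos(atan(sqrt(3255)/35)/2)/14) + C2*cos(14^(3/4)*5^(1/4)*x*cos(atan(sqrt(3255)/35)/2)/14))*exp(-14^(3/4)*5^(1/4)*x*sin(atan(sqrt(3255)/35)/2)/14) + (C3*sin(14^(3/4)*5^(1/4)*x*cos(atan(sqrt(3255)/35)/2)/14) + C4*cos(14^(3/4)*5^(1/4)*x*cos(atan(sqrt(3255)/35)/2)/14))*exp(14^(3/4)*5^(1/4)*x*sin(atan(sqrt(3255)/35)/2)/14)


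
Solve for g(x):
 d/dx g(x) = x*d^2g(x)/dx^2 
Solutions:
 g(x) = C1 + C2*x^2


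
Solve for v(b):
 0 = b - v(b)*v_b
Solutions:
 v(b) = -sqrt(C1 + b^2)
 v(b) = sqrt(C1 + b^2)


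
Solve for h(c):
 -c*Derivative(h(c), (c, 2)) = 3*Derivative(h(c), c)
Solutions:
 h(c) = C1 + C2/c^2


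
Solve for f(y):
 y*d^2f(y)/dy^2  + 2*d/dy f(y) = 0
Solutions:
 f(y) = C1 + C2/y


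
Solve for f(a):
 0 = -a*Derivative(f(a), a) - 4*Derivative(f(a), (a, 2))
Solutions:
 f(a) = C1 + C2*erf(sqrt(2)*a/4)


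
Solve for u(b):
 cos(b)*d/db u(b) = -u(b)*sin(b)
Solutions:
 u(b) = C1*cos(b)


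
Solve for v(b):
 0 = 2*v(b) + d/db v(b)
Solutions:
 v(b) = C1*exp(-2*b)


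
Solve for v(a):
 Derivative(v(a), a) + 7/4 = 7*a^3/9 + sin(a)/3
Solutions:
 v(a) = C1 + 7*a^4/36 - 7*a/4 - cos(a)/3


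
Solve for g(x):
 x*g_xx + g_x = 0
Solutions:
 g(x) = C1 + C2*log(x)


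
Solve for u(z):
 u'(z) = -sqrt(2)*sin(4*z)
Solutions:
 u(z) = C1 + sqrt(2)*cos(4*z)/4


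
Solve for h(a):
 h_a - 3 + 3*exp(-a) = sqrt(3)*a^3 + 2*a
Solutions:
 h(a) = C1 + sqrt(3)*a^4/4 + a^2 + 3*a + 3*exp(-a)


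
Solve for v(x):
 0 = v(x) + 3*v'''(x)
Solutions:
 v(x) = C3*exp(-3^(2/3)*x/3) + (C1*sin(3^(1/6)*x/2) + C2*cos(3^(1/6)*x/2))*exp(3^(2/3)*x/6)


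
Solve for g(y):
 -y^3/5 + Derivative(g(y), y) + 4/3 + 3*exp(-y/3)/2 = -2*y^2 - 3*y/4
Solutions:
 g(y) = C1 + y^4/20 - 2*y^3/3 - 3*y^2/8 - 4*y/3 + 9*exp(-y/3)/2


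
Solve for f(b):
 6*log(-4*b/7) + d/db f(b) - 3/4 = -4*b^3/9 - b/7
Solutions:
 f(b) = C1 - b^4/9 - b^2/14 - 6*b*log(-b) + b*(-12*log(2) + 27/4 + 6*log(7))


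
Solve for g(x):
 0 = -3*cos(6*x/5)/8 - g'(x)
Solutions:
 g(x) = C1 - 5*sin(6*x/5)/16


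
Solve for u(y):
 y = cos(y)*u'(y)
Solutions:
 u(y) = C1 + Integral(y/cos(y), y)


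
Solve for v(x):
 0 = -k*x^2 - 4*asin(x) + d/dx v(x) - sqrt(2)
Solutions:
 v(x) = C1 + k*x^3/3 + 4*x*asin(x) + sqrt(2)*x + 4*sqrt(1 - x^2)


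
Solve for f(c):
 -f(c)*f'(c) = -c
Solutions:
 f(c) = -sqrt(C1 + c^2)
 f(c) = sqrt(C1 + c^2)


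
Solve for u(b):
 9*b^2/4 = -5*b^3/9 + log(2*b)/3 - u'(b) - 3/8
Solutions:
 u(b) = C1 - 5*b^4/36 - 3*b^3/4 + b*log(b)/3 - 17*b/24 + b*log(2)/3


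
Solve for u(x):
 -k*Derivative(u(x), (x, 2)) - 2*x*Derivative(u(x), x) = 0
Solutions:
 u(x) = C1 + C2*sqrt(k)*erf(x*sqrt(1/k))


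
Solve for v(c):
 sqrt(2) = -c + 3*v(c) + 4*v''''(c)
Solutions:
 v(c) = c/3 + (C1*sin(3^(1/4)*c/2) + C2*cos(3^(1/4)*c/2))*exp(-3^(1/4)*c/2) + (C3*sin(3^(1/4)*c/2) + C4*cos(3^(1/4)*c/2))*exp(3^(1/4)*c/2) + sqrt(2)/3


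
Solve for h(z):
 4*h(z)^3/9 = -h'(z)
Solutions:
 h(z) = -3*sqrt(2)*sqrt(-1/(C1 - 4*z))/2
 h(z) = 3*sqrt(2)*sqrt(-1/(C1 - 4*z))/2


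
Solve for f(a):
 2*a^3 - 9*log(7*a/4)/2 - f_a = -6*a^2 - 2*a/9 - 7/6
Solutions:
 f(a) = C1 + a^4/2 + 2*a^3 + a^2/9 - 9*a*log(a)/2 - 9*a*log(7)/2 + 17*a/3 + 9*a*log(2)


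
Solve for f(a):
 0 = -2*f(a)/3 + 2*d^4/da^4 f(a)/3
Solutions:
 f(a) = C1*exp(-a) + C2*exp(a) + C3*sin(a) + C4*cos(a)


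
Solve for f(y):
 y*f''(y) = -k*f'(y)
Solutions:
 f(y) = C1 + y^(1 - re(k))*(C2*sin(log(y)*Abs(im(k))) + C3*cos(log(y)*im(k)))


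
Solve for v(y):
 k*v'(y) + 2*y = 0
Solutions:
 v(y) = C1 - y^2/k


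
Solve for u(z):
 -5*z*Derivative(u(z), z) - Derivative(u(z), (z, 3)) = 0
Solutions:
 u(z) = C1 + Integral(C2*airyai(-5^(1/3)*z) + C3*airybi(-5^(1/3)*z), z)


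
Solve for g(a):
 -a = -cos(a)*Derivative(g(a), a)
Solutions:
 g(a) = C1 + Integral(a/cos(a), a)


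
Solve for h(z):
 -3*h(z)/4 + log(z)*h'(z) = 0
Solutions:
 h(z) = C1*exp(3*li(z)/4)


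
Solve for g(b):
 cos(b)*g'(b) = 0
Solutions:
 g(b) = C1


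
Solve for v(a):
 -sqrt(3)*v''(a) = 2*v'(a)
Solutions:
 v(a) = C1 + C2*exp(-2*sqrt(3)*a/3)


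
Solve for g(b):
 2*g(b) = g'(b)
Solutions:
 g(b) = C1*exp(2*b)


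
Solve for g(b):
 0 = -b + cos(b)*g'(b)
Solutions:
 g(b) = C1 + Integral(b/cos(b), b)


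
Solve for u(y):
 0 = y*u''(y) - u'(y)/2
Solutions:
 u(y) = C1 + C2*y^(3/2)


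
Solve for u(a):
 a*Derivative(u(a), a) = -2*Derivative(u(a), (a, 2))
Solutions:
 u(a) = C1 + C2*erf(a/2)


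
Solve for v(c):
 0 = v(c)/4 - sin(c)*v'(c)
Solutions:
 v(c) = C1*(cos(c) - 1)^(1/8)/(cos(c) + 1)^(1/8)


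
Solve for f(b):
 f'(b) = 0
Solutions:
 f(b) = C1


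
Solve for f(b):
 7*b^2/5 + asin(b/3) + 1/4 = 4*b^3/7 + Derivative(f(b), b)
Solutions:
 f(b) = C1 - b^4/7 + 7*b^3/15 + b*asin(b/3) + b/4 + sqrt(9 - b^2)


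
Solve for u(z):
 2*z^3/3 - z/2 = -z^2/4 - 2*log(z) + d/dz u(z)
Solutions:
 u(z) = C1 + z^4/6 + z^3/12 - z^2/4 + 2*z*log(z) - 2*z
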